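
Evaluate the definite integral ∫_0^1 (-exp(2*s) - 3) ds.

An antiderivative is F(s) = -exp(2*s)/2 - 3*s.
Then F(1) - F(0) = (-exp(2)/2 - 3) - (-1/2) = -exp(2)/2 - 5/2.

-exp(2)/2 - 5/2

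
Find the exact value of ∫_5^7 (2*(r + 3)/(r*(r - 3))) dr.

Factor the denominator: r**2 - 3*r = r(r - 3).
Partial fractions: 2*(r + 3)/(r*(r - 3)) = -2/r + 4/(r - 3).
An antiderivative is F(r) = -2*log(r) + 4*log(r - 3).
Then F(7) - F(5) = (-2*log(7) + 8*log(2)) - (log(16/25)) = -2*log(7) + 4*log(2) + 2*log(5).

-2*log(7) + 4*log(2) + 2*log(5)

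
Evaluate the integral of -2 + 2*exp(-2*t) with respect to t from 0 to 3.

An antiderivative is F(t) = -2*t - exp(-2*t).
Then F(3) - F(0) = (-6 - exp(-6)) - (-1) = -5 - exp(-6).

-5 - exp(-6)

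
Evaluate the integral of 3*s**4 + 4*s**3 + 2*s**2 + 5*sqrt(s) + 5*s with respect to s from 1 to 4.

By the power rule, an antiderivative is F(s) = 3*s**5/5 + s**4 + 10*s**(3/2)/3 + 2*s**3/3 + 5*s**2/2.
Then F(4) - F(1) = (14696/15) - (81/10) = 29149/30.

29149/30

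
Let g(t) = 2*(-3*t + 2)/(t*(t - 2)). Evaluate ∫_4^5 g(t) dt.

Factor the denominator: t**2 - 2*t = t(t - 2).
Partial fractions: 2*(-3*t + 2)/(t*(t - 2)) = -2/t - 4/(t - 2).
An antiderivative is F(t) = -2*log(t) - 4*log(t - 2).
Then F(5) - F(4) = (-4*log(3) - 2*log(5)) - (-8*log(2)) = -4*log(3) - 2*log(5) + 8*log(2).

-4*log(3) - 2*log(5) + 8*log(2)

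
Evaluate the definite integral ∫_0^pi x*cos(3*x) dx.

Integrate by parts once (u = x, dv = cos(3*x) dx).
An antiderivative is F(x) = x*sin(3*x)/3 + cos(3*x)/9.
Then F(pi) - F(0) = (-1/9) - (1/9) = -2/9.

-2/9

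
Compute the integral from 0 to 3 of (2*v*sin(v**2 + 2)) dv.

cos(2) - cos(11)

Let u = v**2 + 2, so du = 2*v dv. When v = 0, u = 2; when v = 3, u = 11.
The integral becomes ∫ sin(u) du from 2 to 11, with antiderivative -cos(u).
Back in v: F(v) = -cos(v**2 + 2).
Then F(3) - F(0) = (-cos(11)) - (-cos(2)) = cos(2) - cos(11).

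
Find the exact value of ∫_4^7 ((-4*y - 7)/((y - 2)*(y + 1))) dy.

-6*log(5) + 8*log(2)

Factor the denominator: y**2 - y - 2 = (y + 1)(y - 2).
Partial fractions: (-4*y - 7)/((y - 2)*(y + 1)) = 1/(y + 1) - 5/(y - 2).
An antiderivative is F(y) = -5*log(y - 2) + log(y + 1).
Then F(7) - F(4) = (-5*log(5) + 3*log(2)) - (log(5/32)) = -6*log(5) + 8*log(2).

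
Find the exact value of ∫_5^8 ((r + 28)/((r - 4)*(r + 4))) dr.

Factor the denominator: r**2 - 16 = (r + 4)(r - 4).
Partial fractions: (r + 28)/((r - 4)*(r + 4)) = -3/(r + 4) + 4/(r - 4).
An antiderivative is F(r) = 4*log(r - 4) - 3*log(r + 4).
Then F(8) - F(5) = (log(4/27)) - (-6*log(3)) = 2*log(2) + 3*log(3).

2*log(2) + 3*log(3)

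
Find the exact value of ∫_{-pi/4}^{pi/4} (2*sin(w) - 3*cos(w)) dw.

-3*sqrt(2)

An antiderivative is F(w) = -3*sin(w) - 2*cos(w).
Then F(pi/4) - F(-pi/4) = (-5*sqrt(2)/2) - (sqrt(2)/2) = -3*sqrt(2).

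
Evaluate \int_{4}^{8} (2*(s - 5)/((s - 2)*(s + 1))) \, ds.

-4*log(5) + 6*log(3)

Factor the denominator: s**2 - s - 2 = (s + 1)(s - 2).
Partial fractions: 2*(s - 5)/((s - 2)*(s + 1)) = 4/(s + 1) - 2/(s - 2).
An antiderivative is F(s) = -2*log(s - 2) + 4*log(s + 1).
Then F(8) - F(4) = (-2*log(2) + 6*log(3)) - (-2*log(2) + 4*log(5)) = -4*log(5) + 6*log(3).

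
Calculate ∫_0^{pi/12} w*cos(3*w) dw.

Integrate by parts once (u = w, dv = cos(3*w) dw).
An antiderivative is F(w) = w*sin(3*w)/3 + cos(3*w)/9.
Then F(pi/12) - F(0) = (sqrt(2)*(pi + 4)/72) - (1/9) = -1/9 + sqrt(2)*pi/72 + sqrt(2)/18.

-1/9 + sqrt(2)*pi/72 + sqrt(2)/18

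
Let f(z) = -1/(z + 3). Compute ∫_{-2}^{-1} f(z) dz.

-log(2)

An antiderivative is F(z) = -log(z + 3).
Then F(-1) - F(-2) = (-log(2)) - (0) = -log(2).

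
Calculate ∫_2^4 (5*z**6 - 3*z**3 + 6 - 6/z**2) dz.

160187/14

By the power rule, an antiderivative is F(z) = 5*z**7/7 - 3*z**4/4 + 6*z + 6/z.
Then F(4) - F(2) = (161509/14) - (661/7) = 160187/14.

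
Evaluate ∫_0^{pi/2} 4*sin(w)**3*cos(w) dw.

1

Let u = sin(w), so du = cos(w) dw. When w = 0, u = 0; when w = pi/2, u = 1.
The integral becomes 4·∫ u**3 du from 0 to 1, with antiderivative u**4.
Back in w: F(w) = sin(w)**4.
Then F(pi/2) - F(0) = (1) - (0) = 1.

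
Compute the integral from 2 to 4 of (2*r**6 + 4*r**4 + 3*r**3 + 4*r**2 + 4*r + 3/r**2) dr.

By the power rule, an antiderivative is F(r) = 2*r**7/7 + 4*r**5/5 + 3*r**4/4 + 4*r**3/3 + 2*r**2 - 3/r.
Then F(4) - F(2) = (2439749/420) - (19181/210) = 2401387/420.

2401387/420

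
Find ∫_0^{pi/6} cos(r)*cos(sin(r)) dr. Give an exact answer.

Let u = sin(r), so du = cos(r) dr. When r = 0, u = 0; when r = pi/6, u = 1/2.
The integral becomes ∫ cos(u) du from 0 to 1/2, with antiderivative sin(u).
Back in r: F(r) = sin(sin(r)).
Then F(pi/6) - F(0) = (sin(1/2)) - (0) = sin(1/2).

sin(1/2)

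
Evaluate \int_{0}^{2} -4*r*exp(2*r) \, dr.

Integrate by parts once (u = r, dv = -4*exp(2*r) dr).
An antiderivative is F(r) = (-2*r + 1)*exp(2*r).
Then F(2) - F(0) = (-3*exp(4)) - (1) = -3*exp(4) - 1.

-3*exp(4) - 1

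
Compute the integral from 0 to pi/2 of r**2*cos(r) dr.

-2 + pi**2/4

Integrate by parts twice (u = r^2, dv = cos(r) dr).
An antiderivative is F(r) = r**2*sin(r) + 2*r*cos(r) - 2*sin(r).
Then F(pi/2) - F(0) = (-2 + pi**2/4) - (0) = -2 + pi**2/4.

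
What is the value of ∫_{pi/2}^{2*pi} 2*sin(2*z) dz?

An antiderivative is F(z) = -cos(2*z).
Then F(2*pi) - F(pi/2) = (-1) - (1) = -2.

-2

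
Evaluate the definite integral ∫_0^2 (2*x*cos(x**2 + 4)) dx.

-sin(4) + sin(8)

Let u = x**2 + 4, so du = 2*x dx. When x = 0, u = 4; when x = 2, u = 8.
The integral becomes ∫ cos(u) du from 4 to 8, with antiderivative sin(u).
Back in x: F(x) = sin(x**2 + 4).
Then F(2) - F(0) = (sin(8)) - (sin(4)) = -sin(4) + sin(8).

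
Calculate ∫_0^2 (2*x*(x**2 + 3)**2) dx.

316/3

Let u = x**2 + 3, so du = 2*x dx. When x = 0, u = 3; when x = 2, u = 7.
The integral becomes ∫ u**2 du from 3 to 7, with antiderivative u**3/3.
Back in x: F(x) = (x**2 + 3)**3/3.
Then F(2) - F(0) = (343/3) - (9) = 316/3.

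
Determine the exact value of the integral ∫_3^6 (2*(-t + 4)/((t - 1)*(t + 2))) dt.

Factor the denominator: t**2 + t - 2 = (t + 2)(t - 1).
Partial fractions: 2*(-t + 4)/((t - 1)*(t + 2)) = -4/(t + 2) + 2/(t - 1).
An antiderivative is F(t) = 2*log(t - 1) - 4*log(t + 2).
Then F(6) - F(3) = (-12*log(2) + 2*log(5)) - (-4*log(5) + 2*log(2)) = -14*log(2) + 6*log(5).

-14*log(2) + 6*log(5)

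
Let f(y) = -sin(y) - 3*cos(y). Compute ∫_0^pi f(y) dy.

-2

An antiderivative is F(y) = -3*sin(y) + cos(y).
Then F(pi) - F(0) = (-1) - (1) = -2.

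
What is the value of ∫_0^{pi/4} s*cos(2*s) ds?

Integrate by parts once (u = s, dv = cos(2*s) ds).
An antiderivative is F(s) = s*sin(2*s)/2 + cos(2*s)/4.
Then F(pi/4) - F(0) = (pi/8) - (1/4) = -1/4 + pi/8.

-1/4 + pi/8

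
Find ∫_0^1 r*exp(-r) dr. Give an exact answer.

Integrate by parts once (u = r, dv = exp(-r) dr).
An antiderivative is F(r) = (-r - 1)*exp(-r).
Then F(1) - F(0) = (-2*exp(-1)) - (-1) = 1 - 2*exp(-1).

1 - 2*exp(-1)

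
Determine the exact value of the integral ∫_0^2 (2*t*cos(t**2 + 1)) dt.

sin(5) - sin(1)

Let u = t**2 + 1, so du = 2*t dt. When t = 0, u = 1; when t = 2, u = 5.
The integral becomes ∫ cos(u) du from 1 to 5, with antiderivative sin(u).
Back in t: F(t) = sin(t**2 + 1).
Then F(2) - F(0) = (sin(5)) - (sin(1)) = sin(5) - sin(1).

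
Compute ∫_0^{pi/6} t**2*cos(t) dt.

Integrate by parts twice (u = t^2, dv = cos(t) dt).
An antiderivative is F(t) = t**2*sin(t) + 2*t*cos(t) - 2*sin(t).
Then F(pi/6) - F(0) = (-1 + pi**2/72 + sqrt(3)*pi/6) - (0) = -1 + pi**2/72 + sqrt(3)*pi/6.

-1 + pi**2/72 + sqrt(3)*pi/6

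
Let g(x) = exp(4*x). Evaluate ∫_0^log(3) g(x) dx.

Let u = exp(x), so du = exp(x) dx. When x = 0, u = 1; when x = log(3), u = 3.
The integral becomes ∫ u**3 du from 1 to 3, with antiderivative u**4/4.
Back in x: F(x) = exp(4*x)/4.
Then F(log(3)) - F(0) = (81/4) - (1/4) = 20.

20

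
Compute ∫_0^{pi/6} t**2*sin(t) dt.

-2 - sqrt(3)*pi**2/72 + pi/6 + sqrt(3)

Integrate by parts twice (u = t^2, dv = sin(t) dt).
An antiderivative is F(t) = -t**2*cos(t) + 2*t*sin(t) + 2*cos(t).
Then F(pi/6) - F(0) = (-sqrt(3)*pi**2/72 + pi/6 + sqrt(3)) - (2) = -2 - sqrt(3)*pi**2/72 + pi/6 + sqrt(3).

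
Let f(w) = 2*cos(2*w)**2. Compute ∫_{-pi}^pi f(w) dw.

2*pi

Use the identity cos^2(2*w) = (1 + cos(4*w))/2.
An antiderivative is F(w) = w + sin(4*w)/4.
Then F(pi) - F(-pi) = (pi) - (-pi) = 2*pi.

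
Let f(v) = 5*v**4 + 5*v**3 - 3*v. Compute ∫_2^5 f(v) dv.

15291/4

By the power rule, an antiderivative is F(v) = v**5 + 5*v**4/4 - 3*v**2/2.
Then F(5) - F(2) = (15475/4) - (46) = 15291/4.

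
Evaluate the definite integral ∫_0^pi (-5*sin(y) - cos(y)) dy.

An antiderivative is F(y) = -sin(y) + 5*cos(y).
Then F(pi) - F(0) = (-5) - (5) = -10.

-10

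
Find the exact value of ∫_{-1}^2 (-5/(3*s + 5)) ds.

-5*log(11)/3 + 5*log(2)/3

An antiderivative is F(s) = -5*log(3*s + 5)/3.
Then F(2) - F(-1) = (-5*log(11)/3) - (-5*log(2)/3) = -5*log(11)/3 + 5*log(2)/3.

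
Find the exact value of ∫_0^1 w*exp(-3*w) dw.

(-4 + exp(3))*exp(-3)/9

Integrate by parts once (u = w, dv = exp(-3*w) dw).
An antiderivative is F(w) = (-3*w - 1)*exp(-3*w)/9.
Then F(1) - F(0) = (-4*exp(-3)/9) - (-1/9) = (-4 + exp(3))*exp(-3)/9.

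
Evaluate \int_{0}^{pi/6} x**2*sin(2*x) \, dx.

Integrate by parts twice (u = x^2, dv = sin(2*x) dx).
An antiderivative is F(x) = -x**2*cos(2*x)/2 + x*sin(2*x)/2 + cos(2*x)/4.
Then F(pi/6) - F(0) = (-pi**2/144 + 1/8 + sqrt(3)*pi/24) - (1/4) = -1/8 - pi**2/144 + sqrt(3)*pi/24.

-1/8 - pi**2/144 + sqrt(3)*pi/24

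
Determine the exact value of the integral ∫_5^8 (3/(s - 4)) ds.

log(64)

An antiderivative is F(s) = 3*log(s - 4).
Then F(8) - F(5) = (log(64)) - (0) = log(64).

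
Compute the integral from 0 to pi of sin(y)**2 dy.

Use the identity sin^2(y) = (1 - cos(2*y))/2.
An antiderivative is F(y) = y/2 - sin(2*y)/4.
Then F(pi) - F(0) = (pi/2) - (0) = pi/2.

pi/2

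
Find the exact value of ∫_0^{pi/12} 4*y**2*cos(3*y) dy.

Integrate by parts twice (u = y^2, dv = 4*cos(3*y) dy).
An antiderivative is F(y) = 4*y**2*sin(3*y)/3 + 8*y*cos(3*y)/9 - 8*sin(3*y)/27.
Then F(pi/12) - F(0) = (sqrt(2)*(-32 + pi**2 + 8*pi)/216) - (0) = sqrt(2)*(-32 + pi**2 + 8*pi)/216.

sqrt(2)*(-32 + pi**2 + 8*pi)/216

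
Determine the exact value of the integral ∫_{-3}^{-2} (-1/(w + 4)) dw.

An antiderivative is F(w) = -log(w + 4).
Then F(-2) - F(-3) = (-log(2)) - (0) = -log(2).

-log(2)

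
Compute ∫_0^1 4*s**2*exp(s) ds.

-8 + 4*E

Integrate by parts twice (u = s^2, dv = 4*exp(s) ds).
An antiderivative is F(s) = (4*s**2 - 8*s + 8)*exp(s).
Then F(1) - F(0) = (4*E) - (8) = -8 + 4*E.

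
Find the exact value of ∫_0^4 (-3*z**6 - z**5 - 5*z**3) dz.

By the power rule, an antiderivative is F(z) = -3*z**7/7 - z**6/6 - 5*z**4/4.
Then F(4) - F(0) = (-168512/21) - (0) = -168512/21.

-168512/21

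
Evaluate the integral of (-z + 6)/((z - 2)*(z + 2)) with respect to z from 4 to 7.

Factor the denominator: z**2 - 4 = (z + 2)(z - 2).
Partial fractions: (-z + 6)/((z - 2)*(z + 2)) = -2/(z + 2) + 1/(z - 2).
An antiderivative is F(z) = log(z - 2) - 2*log(z + 2).
Then F(7) - F(4) = (log(5/81)) - (-log(18)) = log(10/9).

log(10/9)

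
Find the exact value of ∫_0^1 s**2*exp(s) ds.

Integrate by parts twice (u = s^2, dv = exp(s) ds).
An antiderivative is F(s) = (s**2 - 2*s + 2)*exp(s).
Then F(1) - F(0) = (E) - (2) = -2 + E.

-2 + E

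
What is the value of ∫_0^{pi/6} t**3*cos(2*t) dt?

-sqrt(3)*pi/16 + sqrt(3)*pi**3/864 + pi**2/96 + 3/16

Integrate by parts 3 times (u = t^3, dv = cos(2*t) dt).
An antiderivative is F(t) = t**3*sin(2*t)/2 + 3*t**2*cos(2*t)/4 - 3*t*sin(2*t)/4 - 3*cos(2*t)/8.
Then F(pi/6) - F(0) = (-sqrt(3)*pi/16 - 3/16 + sqrt(3)*pi**3/864 + pi**2/96) - (-3/8) = -sqrt(3)*pi/16 + sqrt(3)*pi**3/864 + pi**2/96 + 3/16.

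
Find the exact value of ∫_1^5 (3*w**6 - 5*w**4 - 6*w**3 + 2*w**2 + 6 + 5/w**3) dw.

3100732/105

By the power rule, an antiderivative is F(w) = 3*w**7/7 - w**5 - 3*w**4/2 + 2*w**3/3 + 6*w - 5/(2*w**2).
Then F(5) - F(1) = (3100952/105) - (44/21) = 3100732/105.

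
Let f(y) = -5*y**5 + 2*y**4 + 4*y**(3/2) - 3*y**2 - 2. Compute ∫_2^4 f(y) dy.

By the power rule, an antiderivative is F(y) = -5*y**6/6 + 8*y**(5/2)/5 + 2*y**5/5 - y**3 - 2*y.
Then F(4) - F(2) = (-45368/15) - (-788/15 + 32*sqrt(2)/5) = -2972 - 32*sqrt(2)/5.

-2972 - 32*sqrt(2)/5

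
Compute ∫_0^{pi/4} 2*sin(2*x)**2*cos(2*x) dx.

Let u = sin(2*x), so du = 2*cos(2*x) dx. When x = 0, u = 0; when x = pi/4, u = 1.
The integral becomes ∫ u**2 du from 0 to 1, with antiderivative u**3/3.
Back in x: F(x) = sin(2*x)**3/3.
Then F(pi/4) - F(0) = (1/3) - (0) = 1/3.

1/3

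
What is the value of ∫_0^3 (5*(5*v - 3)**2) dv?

585

Let u = 5*v - 3, so du = 5 dv. When v = 0, u = -3; when v = 3, u = 12.
The integral becomes ∫ u**2 du from -3 to 12, with antiderivative u**3/3.
Back in v: F(v) = (5*v - 3)**3/3.
Then F(3) - F(0) = (576) - (-9) = 585.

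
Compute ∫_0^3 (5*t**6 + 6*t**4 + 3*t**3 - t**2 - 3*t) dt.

By the power rule, an antiderivative is F(t) = 5*t**7/7 + 6*t**5/5 + 3*t**4/4 - t**3/3 - 3*t**2/2.
Then F(3) - F(0) = (264879/140) - (0) = 264879/140.

264879/140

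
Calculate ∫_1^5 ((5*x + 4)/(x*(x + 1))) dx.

Factor the denominator: x**2 + x = (x + 1)x.
Partial fractions: (5*x + 4)/(x*(x + 1)) = 1/(x + 1) + 4/x.
An antiderivative is F(x) = 4*log(x) + log(x + 1).
Then F(5) - F(1) = (log(2) + log(3) + 4*log(5)) - (log(2)) = log(3) + 4*log(5).

log(3) + 4*log(5)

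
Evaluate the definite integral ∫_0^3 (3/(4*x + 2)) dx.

3*log(7)/4

An antiderivative is F(x) = 3*log(4*x + 2)/4.
Then F(3) - F(0) = (3*log(14)/4) - (3*log(2)/4) = 3*log(7)/4.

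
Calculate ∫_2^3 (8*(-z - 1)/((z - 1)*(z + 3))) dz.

-8*log(2) - 4*log(3) + 4*log(5)

Factor the denominator: z**2 + 2*z - 3 = (z + 3)(z - 1).
Partial fractions: 8*(-z - 1)/((z - 1)*(z + 3)) = -4/(z + 3) - 4/(z - 1).
An antiderivative is F(z) = -4*log(z - 1) - 4*log(z + 3).
Then F(3) - F(2) = (-8*log(2) - 4*log(3)) - (-4*log(5)) = -8*log(2) - 4*log(3) + 4*log(5).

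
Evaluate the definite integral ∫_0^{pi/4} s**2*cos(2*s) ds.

Integrate by parts twice (u = s^2, dv = cos(2*s) ds).
An antiderivative is F(s) = s**2*sin(2*s)/2 + s*cos(2*s)/2 - sin(2*s)/4.
Then F(pi/4) - F(0) = (-1/4 + pi**2/32) - (0) = -1/4 + pi**2/32.

-1/4 + pi**2/32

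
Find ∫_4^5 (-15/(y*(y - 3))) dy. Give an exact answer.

-15*log(2) + 5*log(5)

Factor the denominator: y**2 - 3*y = y(y - 3).
Partial fractions: -15/(y*(y - 3)) = 5/y - 5/(y - 3).
An antiderivative is F(y) = 5*log(y) - 5*log(y - 3).
Then F(5) - F(4) = (-5*log(2) + 5*log(5)) - (10*log(2)) = -15*log(2) + 5*log(5).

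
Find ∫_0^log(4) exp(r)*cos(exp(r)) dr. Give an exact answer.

Let u = exp(r), so du = exp(r) dr. When r = 0, u = 1; when r = log(4), u = 4.
The integral becomes ∫ cos(u) du from 1 to 4, with antiderivative sin(u).
Back in r: F(r) = sin(exp(r)).
Then F(log(4)) - F(0) = (sin(4)) - (sin(1)) = -sin(1) + sin(4).

-sin(1) + sin(4)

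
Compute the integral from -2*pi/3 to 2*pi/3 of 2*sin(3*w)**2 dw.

4*pi/3

Use the identity sin^2(3*w) = (1 - cos(6*w))/2.
An antiderivative is F(w) = w - sin(6*w)/6.
Then F(2*pi/3) - F(-2*pi/3) = (2*pi/3) - (-2*pi/3) = 4*pi/3.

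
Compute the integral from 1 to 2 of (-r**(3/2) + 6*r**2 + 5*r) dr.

219/10 - 8*sqrt(2)/5

By the power rule, an antiderivative is F(r) = -2*r**(5/2)/5 + 2*r**3 + 5*r**2/2.
Then F(2) - F(1) = (26 - 8*sqrt(2)/5) - (41/10) = 219/10 - 8*sqrt(2)/5.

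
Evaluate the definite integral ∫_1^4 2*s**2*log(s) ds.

Integrate by parts once (u = ln s, dv = 2*s**2 ds).
An antiderivative is F(s) = 2*s**3*(3*log(s) - 1)/9.
Then F(4) - F(1) = (-128/9 + 256*log(2)/3) - (-2/9) = -14 + 256*log(2)/3.

-14 + 256*log(2)/3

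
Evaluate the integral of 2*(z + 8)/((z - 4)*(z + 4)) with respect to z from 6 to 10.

-log(7) + log(5) + 3*log(3)

Factor the denominator: z**2 - 16 = (z + 4)(z - 4).
Partial fractions: 2*(z + 8)/((z - 4)*(z + 4)) = -1/(z + 4) + 3/(z - 4).
An antiderivative is F(z) = 3*log(z - 4) - log(z + 4).
Then F(10) - F(6) = (-log(7) + 2*log(2) + 3*log(3)) - (log(4/5)) = -log(7) + log(5) + 3*log(3).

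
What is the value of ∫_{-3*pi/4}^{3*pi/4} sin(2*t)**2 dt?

Use the identity sin^2(2*t) = (1 - cos(4*t))/2.
An antiderivative is F(t) = t/2 - sin(4*t)/8.
Then F(3*pi/4) - F(-3*pi/4) = (3*pi/8) - (-3*pi/8) = 3*pi/4.

3*pi/4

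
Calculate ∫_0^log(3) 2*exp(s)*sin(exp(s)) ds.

Let u = exp(s), so du = exp(s) ds. When s = 0, u = 1; when s = log(3), u = 3.
The integral becomes 2·∫ sin(u) du from 1 to 3, with antiderivative -2*cos(u).
Back in s: F(s) = -2*cos(exp(s)).
Then F(log(3)) - F(0) = (-2*cos(3)) - (-2*cos(1)) = 2*cos(1) - 2*cos(3).

2*cos(1) - 2*cos(3)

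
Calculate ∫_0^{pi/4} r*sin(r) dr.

Integrate by parts once (u = r, dv = sin(r) dr).
An antiderivative is F(r) = -r*cos(r) + sin(r).
Then F(pi/4) - F(0) = (sqrt(2)*(4 - pi)/8) - (0) = sqrt(2)*(4 - pi)/8.

sqrt(2)*(4 - pi)/8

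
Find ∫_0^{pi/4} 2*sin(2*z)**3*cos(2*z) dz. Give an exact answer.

1/4

Let u = sin(2*z), so du = 2*cos(2*z) dz. When z = 0, u = 0; when z = pi/4, u = 1.
The integral becomes ∫ u**3 du from 0 to 1, with antiderivative u**4/4.
Back in z: F(z) = sin(2*z)**4/4.
Then F(pi/4) - F(0) = (1/4) - (0) = 1/4.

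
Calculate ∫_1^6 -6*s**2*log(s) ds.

Integrate by parts once (u = ln s, dv = -6*s**2 ds).
An antiderivative is F(s) = -2*s**3*(3*log(s) - 1)/3.
Then F(6) - F(1) = (-432*log(3) - 432*log(2) + 144) - (2/3) = -432*log(3) - 432*log(2) + 430/3.

-432*log(3) - 432*log(2) + 430/3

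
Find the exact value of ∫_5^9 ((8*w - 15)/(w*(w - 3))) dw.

Factor the denominator: w**2 - 3*w = w(w - 3).
Partial fractions: (8*w - 15)/(w*(w - 3)) = 5/w + 3/(w - 3).
An antiderivative is F(w) = 5*log(w) + 3*log(w - 3).
Then F(9) - F(5) = (3*log(2) + 13*log(3)) - (3*log(2) + 5*log(5)) = -5*log(5) + 13*log(3).

-5*log(5) + 13*log(3)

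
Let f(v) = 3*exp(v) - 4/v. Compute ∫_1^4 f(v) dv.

An antiderivative is F(v) = 3*exp(v) - 4*log(v).
Then F(4) - F(1) = (-8*log(2) + 3*exp(4)) - (3*exp(1)) = -3*exp(1) - 8*log(2) + 3*exp(4).

-3*exp(1) - 8*log(2) + 3*exp(4)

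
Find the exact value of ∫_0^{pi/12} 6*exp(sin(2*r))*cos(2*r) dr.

-3 + 3*exp(1/2)

Let u = sin(2*r), so du = 2*cos(2*r) dr. When r = 0, u = 0; when r = pi/12, u = 1/2.
The integral becomes 3·∫ exp(u) du from 0 to 1/2, with antiderivative 3*exp(u).
Back in r: F(r) = 3*exp(sin(2*r)).
Then F(pi/12) - F(0) = (3*exp(1/2)) - (3) = -3 + 3*exp(1/2).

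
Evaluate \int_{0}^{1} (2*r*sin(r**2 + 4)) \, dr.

Let u = r**2 + 4, so du = 2*r dr. When r = 0, u = 4; when r = 1, u = 5.
The integral becomes ∫ sin(u) du from 4 to 5, with antiderivative -cos(u).
Back in r: F(r) = -cos(r**2 + 4).
Then F(1) - F(0) = (-cos(5)) - (-cos(4)) = cos(4) - cos(5).

cos(4) - cos(5)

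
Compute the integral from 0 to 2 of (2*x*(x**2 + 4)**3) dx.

Let u = x**2 + 4, so du = 2*x dx. When x = 0, u = 4; when x = 2, u = 8.
The integral becomes ∫ u**3 du from 4 to 8, with antiderivative u**4/4.
Back in x: F(x) = (x**2 + 4)**4/4.
Then F(2) - F(0) = (1024) - (64) = 960.

960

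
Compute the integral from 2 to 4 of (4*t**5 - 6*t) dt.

By the power rule, an antiderivative is F(t) = 2*t**6/3 - 3*t**2.
Then F(4) - F(2) = (8048/3) - (92/3) = 2652.

2652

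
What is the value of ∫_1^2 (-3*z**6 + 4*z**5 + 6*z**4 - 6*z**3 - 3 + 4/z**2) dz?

By the power rule, an antiderivative is F(z) = -3*z**7/7 + 2*z**6/3 + 6*z**5/5 - 3*z**4/2 - 3*z - 4/z.
Then F(2) - F(1) = (-608/105) - (-1483/210) = 89/70.

89/70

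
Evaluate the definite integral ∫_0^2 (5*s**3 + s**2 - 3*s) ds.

50/3

By the power rule, an antiderivative is F(s) = 5*s**4/4 + s**3/3 - 3*s**2/2.
Then F(2) - F(0) = (50/3) - (0) = 50/3.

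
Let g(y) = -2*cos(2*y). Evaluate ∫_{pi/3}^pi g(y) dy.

sqrt(3)/2

An antiderivative is F(y) = -sin(2*y).
Then F(pi) - F(pi/3) = (0) - (-sqrt(3)/2) = sqrt(3)/2.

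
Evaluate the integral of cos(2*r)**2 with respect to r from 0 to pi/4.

Use the identity cos^2(2*r) = (1 + cos(4*r))/2.
An antiderivative is F(r) = r/2 + sin(4*r)/8.
Then F(pi/4) - F(0) = (pi/8) - (0) = pi/8.

pi/8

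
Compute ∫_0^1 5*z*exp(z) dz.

5

Integrate by parts once (u = z, dv = 5*exp(z) dz).
An antiderivative is F(z) = (5*z - 5)*exp(z).
Then F(1) - F(0) = (0) - (-5) = 5.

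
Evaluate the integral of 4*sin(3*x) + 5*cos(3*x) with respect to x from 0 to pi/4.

4/3 + 3*sqrt(2)/2

An antiderivative is F(x) = 5*sin(3*x)/3 - 4*cos(3*x)/3.
Then F(pi/4) - F(0) = (3*sqrt(2)/2) - (-4/3) = 4/3 + 3*sqrt(2)/2.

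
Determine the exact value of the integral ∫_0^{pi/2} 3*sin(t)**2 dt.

Use the identity sin^2(t) = (1 - cos(2*t))/2.
An antiderivative is F(t) = 3*t/2 - 3*sin(2*t)/4.
Then F(pi/2) - F(0) = (3*pi/4) - (0) = 3*pi/4.

3*pi/4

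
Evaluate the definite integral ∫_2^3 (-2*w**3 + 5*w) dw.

By the power rule, an antiderivative is F(w) = -w**4/2 + 5*w**2/2.
Then F(3) - F(2) = (-18) - (2) = -20.

-20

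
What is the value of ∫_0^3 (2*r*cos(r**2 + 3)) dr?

Let u = r**2 + 3, so du = 2*r dr. When r = 0, u = 3; when r = 3, u = 12.
The integral becomes ∫ cos(u) du from 3 to 12, with antiderivative sin(u).
Back in r: F(r) = sin(r**2 + 3).
Then F(3) - F(0) = (sin(12)) - (sin(3)) = sin(12) - sin(3).

sin(12) - sin(3)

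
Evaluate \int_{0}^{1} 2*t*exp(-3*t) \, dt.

Integrate by parts once (u = t, dv = 2*exp(-3*t) dt).
An antiderivative is F(t) = (-6*t - 2)*exp(-3*t)/9.
Then F(1) - F(0) = (-8*exp(-3)/9) - (-2/9) = 2/9 - 8*exp(-3)/9.

2/9 - 8*exp(-3)/9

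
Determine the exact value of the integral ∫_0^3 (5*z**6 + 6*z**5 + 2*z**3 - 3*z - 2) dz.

By the power rule, an antiderivative is F(z) = 5*z**7/7 + z**6 + z**4/2 - 3*z**2/2 - 2*z.
Then F(3) - F(0) = (16185/7) - (0) = 16185/7.

16185/7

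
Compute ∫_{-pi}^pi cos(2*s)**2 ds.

Use the identity cos^2(2*s) = (1 + cos(4*s))/2.
An antiderivative is F(s) = s/2 + sin(4*s)/8.
Then F(pi) - F(-pi) = (pi/2) - (-pi/2) = pi.

pi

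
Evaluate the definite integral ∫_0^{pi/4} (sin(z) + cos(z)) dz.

An antiderivative is F(z) = sin(z) - cos(z).
Then F(pi/4) - F(0) = (0) - (-1) = 1.

1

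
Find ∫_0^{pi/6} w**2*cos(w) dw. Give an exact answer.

Integrate by parts twice (u = w^2, dv = cos(w) dw).
An antiderivative is F(w) = w**2*sin(w) + 2*w*cos(w) - 2*sin(w).
Then F(pi/6) - F(0) = (-1 + pi**2/72 + sqrt(3)*pi/6) - (0) = -1 + pi**2/72 + sqrt(3)*pi/6.

-1 + pi**2/72 + sqrt(3)*pi/6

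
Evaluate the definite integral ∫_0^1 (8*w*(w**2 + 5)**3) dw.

Let u = w**2 + 5, so du = 2*w dw. When w = 0, u = 5; when w = 1, u = 6.
The integral becomes 4·∫ u**3 du from 5 to 6, with antiderivative u**4.
Back in w: F(w) = (w**2 + 5)**4.
Then F(1) - F(0) = (1296) - (625) = 671.

671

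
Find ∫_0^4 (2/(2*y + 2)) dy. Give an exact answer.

log(5)

An antiderivative is F(y) = log(2*y + 2).
Then F(4) - F(0) = (log(10)) - (log(2)) = log(5).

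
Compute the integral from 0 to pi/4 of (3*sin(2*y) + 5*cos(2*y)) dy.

An antiderivative is F(y) = 5*sin(2*y)/2 - 3*cos(2*y)/2.
Then F(pi/4) - F(0) = (5/2) - (-3/2) = 4.

4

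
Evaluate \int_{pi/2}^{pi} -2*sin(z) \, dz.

-2

An antiderivative is F(z) = 2*cos(z).
Then F(pi) - F(pi/2) = (-2) - (0) = -2.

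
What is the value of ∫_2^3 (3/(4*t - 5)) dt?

An antiderivative is F(t) = 3*log(4*t - 5)/4.
Then F(3) - F(2) = (3*log(7)/4) - (3*log(3)/4) = -3*log(3)/4 + 3*log(7)/4.

-3*log(3)/4 + 3*log(7)/4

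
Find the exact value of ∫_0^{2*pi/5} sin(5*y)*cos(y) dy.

25/96 - 5*sqrt(5)/96

Use the identity sin(5*y)cos(y) = [sin(6*y) + sin(4*y)]/2.
An antiderivative is F(y) = -cos(4*y)/8 - cos(6*y)/12.
Then F(2*pi/5) - F(0) = (5/96 - 5*sqrt(5)/96) - (-5/24) = 25/96 - 5*sqrt(5)/96.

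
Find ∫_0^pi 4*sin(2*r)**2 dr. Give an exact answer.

Use the identity sin^2(2*r) = (1 - cos(4*r))/2.
An antiderivative is F(r) = 2*r - sin(4*r)/2.
Then F(pi) - F(0) = (2*pi) - (0) = 2*pi.

2*pi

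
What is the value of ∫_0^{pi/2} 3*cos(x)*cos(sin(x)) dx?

3*sin(1)

Let u = sin(x), so du = cos(x) dx. When x = 0, u = 0; when x = pi/2, u = 1.
The integral becomes 3·∫ cos(u) du from 0 to 1, with antiderivative 3*sin(u).
Back in x: F(x) = 3*sin(sin(x)).
Then F(pi/2) - F(0) = (3*sin(1)) - (0) = 3*sin(1).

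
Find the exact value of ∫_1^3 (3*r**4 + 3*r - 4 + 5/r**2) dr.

By the power rule, an antiderivative is F(r) = 3*r**5/5 + 3*r**2/2 - 4*r - 5/r.
Then F(3) - F(1) = (4369/30) - (-69/10) = 2288/15.

2288/15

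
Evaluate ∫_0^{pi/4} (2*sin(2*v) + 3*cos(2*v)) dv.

An antiderivative is F(v) = 3*sin(2*v)/2 - cos(2*v).
Then F(pi/4) - F(0) = (3/2) - (-1) = 5/2.

5/2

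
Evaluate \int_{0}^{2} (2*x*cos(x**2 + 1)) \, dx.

Let u = x**2 + 1, so du = 2*x dx. When x = 0, u = 1; when x = 2, u = 5.
The integral becomes ∫ cos(u) du from 1 to 5, with antiderivative sin(u).
Back in x: F(x) = sin(x**2 + 1).
Then F(2) - F(0) = (sin(5)) - (sin(1)) = sin(5) - sin(1).

sin(5) - sin(1)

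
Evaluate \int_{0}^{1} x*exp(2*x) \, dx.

1/4 + exp(2)/4

Integrate by parts once (u = x, dv = exp(2*x) dx).
An antiderivative is F(x) = (2*x - 1)*exp(2*x)/4.
Then F(1) - F(0) = (exp(2)/4) - (-1/4) = 1/4 + exp(2)/4.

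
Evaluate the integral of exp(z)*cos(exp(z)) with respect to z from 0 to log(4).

-sin(1) + sin(4)

Let u = exp(z), so du = exp(z) dz. When z = 0, u = 1; when z = log(4), u = 4.
The integral becomes ∫ cos(u) du from 1 to 4, with antiderivative sin(u).
Back in z: F(z) = sin(exp(z)).
Then F(log(4)) - F(0) = (sin(4)) - (sin(1)) = -sin(1) + sin(4).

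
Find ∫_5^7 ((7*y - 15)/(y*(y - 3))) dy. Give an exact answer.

-5*log(5) + 2*log(2) + 5*log(7)

Factor the denominator: y**2 - 3*y = y(y - 3).
Partial fractions: (7*y - 15)/(y*(y - 3)) = 5/y + 2/(y - 3).
An antiderivative is F(y) = 5*log(y) + 2*log(y - 3).
Then F(7) - F(5) = (4*log(2) + 5*log(7)) - (2*log(2) + 5*log(5)) = -5*log(5) + 2*log(2) + 5*log(7).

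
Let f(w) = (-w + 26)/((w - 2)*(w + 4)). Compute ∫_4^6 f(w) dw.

Factor the denominator: w**2 + 2*w - 8 = (w + 4)(w - 2).
Partial fractions: (-w + 26)/((w - 2)*(w + 4)) = -5/(w + 4) + 4/(w - 2).
An antiderivative is F(w) = 4*log(w - 2) - 5*log(w + 4).
Then F(6) - F(4) = (-5*log(5) + 3*log(2)) - (-11*log(2)) = -5*log(5) + 14*log(2).

-5*log(5) + 14*log(2)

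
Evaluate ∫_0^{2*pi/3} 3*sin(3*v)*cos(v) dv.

27/16

Use the identity sin(3*v)cos(v) = [sin(4*v) + sin(2*v)]/2.
An antiderivative is F(v) = -3*cos(2*v)/4 - 3*cos(4*v)/8.
Then F(2*pi/3) - F(0) = (9/16) - (-9/8) = 27/16.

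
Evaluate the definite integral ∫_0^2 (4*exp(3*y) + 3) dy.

An antiderivative is F(y) = 4*exp(3*y)/3 + 3*y.
Then F(2) - F(0) = (6 + 4*exp(6)/3) - (4/3) = 14/3 + 4*exp(6)/3.

14/3 + 4*exp(6)/3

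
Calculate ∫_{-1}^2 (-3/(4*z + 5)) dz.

-3*log(13)/4

An antiderivative is F(z) = -3*log(4*z + 5)/4.
Then F(2) - F(-1) = (-3*log(13)/4) - (0) = -3*log(13)/4.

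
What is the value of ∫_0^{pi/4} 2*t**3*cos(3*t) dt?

-sqrt(2)*pi**2/48 - sqrt(2)*pi/18 + 2*sqrt(2)/27 + 4/27 + sqrt(2)*pi**3/192

Integrate by parts 3 times (u = t^3, dv = 2*cos(3*t) dt).
An antiderivative is F(t) = 2*t**3*sin(3*t)/3 + 2*t**2*cos(3*t)/3 - 4*t*sin(3*t)/9 - 4*cos(3*t)/27.
Then F(pi/4) - F(0) = (sqrt(2)*(-36*pi**2 - 96*pi + 128 + 9*pi**3)/1728) - (-4/27) = -sqrt(2)*pi**2/48 - sqrt(2)*pi/18 + 2*sqrt(2)/27 + 4/27 + sqrt(2)*pi**3/192.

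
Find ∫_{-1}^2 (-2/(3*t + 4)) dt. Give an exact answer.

An antiderivative is F(t) = -2*log(3*t + 4)/3.
Then F(2) - F(-1) = (-2*log(10)/3) - (0) = -2*log(10)/3.

-2*log(10)/3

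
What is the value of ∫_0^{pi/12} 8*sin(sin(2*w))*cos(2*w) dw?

Let u = sin(2*w), so du = 2*cos(2*w) dw. When w = 0, u = 0; when w = pi/12, u = 1/2.
The integral becomes 4·∫ sin(u) du from 0 to 1/2, with antiderivative -4*cos(u).
Back in w: F(w) = -4*cos(sin(2*w)).
Then F(pi/12) - F(0) = (-4*cos(1/2)) - (-4) = 4 - 4*cos(1/2).

4 - 4*cos(1/2)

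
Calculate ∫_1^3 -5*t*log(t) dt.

Integrate by parts once (u = ln t, dv = -5*t dt).
An antiderivative is F(t) = -5*t**2*(2*log(t) - 1)/4.
Then F(3) - F(1) = (45/4 - 45*log(3)/2) - (5/4) = 10 - 45*log(3)/2.

10 - 45*log(3)/2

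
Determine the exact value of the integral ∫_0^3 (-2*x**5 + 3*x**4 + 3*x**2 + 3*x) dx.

-567/10

By the power rule, an antiderivative is F(x) = -x**6/3 + 3*x**5/5 + x**3 + 3*x**2/2.
Then F(3) - F(0) = (-567/10) - (0) = -567/10.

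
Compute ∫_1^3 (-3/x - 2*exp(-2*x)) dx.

-3*log(3) - exp(-2) + exp(-6)

An antiderivative is F(x) = -3*log(x) + exp(-2*x).
Then F(3) - F(1) = (-3*log(3) + exp(-6)) - (exp(-2)) = -3*log(3) - exp(-2) + exp(-6).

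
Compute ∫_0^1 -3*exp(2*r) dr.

An antiderivative is F(r) = -3*exp(2*r)/2.
Then F(1) - F(0) = (-3*exp(2)/2) - (-3/2) = 3/2 - 3*exp(2)/2.

3/2 - 3*exp(2)/2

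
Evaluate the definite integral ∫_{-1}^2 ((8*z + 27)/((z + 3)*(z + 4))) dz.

Factor the denominator: z**2 + 7*z + 12 = (z + 4)(z + 3).
Partial fractions: (8*z + 27)/((z + 3)*(z + 4)) = 5/(z + 4) + 3/(z + 3).
An antiderivative is F(z) = 3*log(z + 3) + 5*log(z + 4).
Then F(2) - F(-1) = (5*log(2) + 3*log(5) + 5*log(3)) - (3*log(2) + 5*log(3)) = 2*log(2) + 3*log(5).

2*log(2) + 3*log(5)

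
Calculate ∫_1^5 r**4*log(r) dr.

Integrate by parts once (u = ln r, dv = r**4 dr).
An antiderivative is F(r) = r**5*(5*log(r) - 1)/25.
Then F(5) - F(1) = (-125 + 625*log(5)) - (-1/25) = -3124/25 + 625*log(5).

-3124/25 + 625*log(5)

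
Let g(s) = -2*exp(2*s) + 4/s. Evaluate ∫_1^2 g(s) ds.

-exp(4) + log(16) + exp(2)

An antiderivative is F(s) = -exp(2*s) + 4*log(s).
Then F(2) - F(1) = (-exp(4) + log(16)) - (-exp(2)) = -exp(4) + log(16) + exp(2).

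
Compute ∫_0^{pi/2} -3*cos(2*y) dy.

An antiderivative is F(y) = -3*sin(2*y)/2.
Then F(pi/2) - F(0) = (0) - (0) = 0.

0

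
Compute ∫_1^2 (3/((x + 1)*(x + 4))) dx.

log(5/4)

Factor the denominator: x**2 + 5*x + 4 = (x + 4)(x + 1).
Partial fractions: 3/((x + 1)*(x + 4)) = -1/(x + 4) + 1/(x + 1).
An antiderivative is F(x) = log(x + 1) - log(x + 4).
Then F(2) - F(1) = (-log(2)) - (log(2/5)) = log(5/4).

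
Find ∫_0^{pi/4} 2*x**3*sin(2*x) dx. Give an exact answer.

-3/4 + 3*pi**2/32

Integrate by parts 3 times (u = x^3, dv = 2*sin(2*x) dx).
An antiderivative is F(x) = -x**3*cos(2*x) + 3*x**2*sin(2*x)/2 + 3*x*cos(2*x)/2 - 3*sin(2*x)/4.
Then F(pi/4) - F(0) = (-3/4 + 3*pi**2/32) - (0) = -3/4 + 3*pi**2/32.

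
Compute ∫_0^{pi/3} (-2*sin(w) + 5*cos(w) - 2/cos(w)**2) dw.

An antiderivative is F(w) = 5*sin(w) + 2*cos(w) - 2*tan(w).
Then F(pi/3) - F(0) = (sqrt(3)/2 + 1) - (2) = -1 + sqrt(3)/2.

-1 + sqrt(3)/2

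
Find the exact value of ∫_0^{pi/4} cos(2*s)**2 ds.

Use the identity cos^2(2*s) = (1 + cos(4*s))/2.
An antiderivative is F(s) = s/2 + sin(4*s)/8.
Then F(pi/4) - F(0) = (pi/8) - (0) = pi/8.

pi/8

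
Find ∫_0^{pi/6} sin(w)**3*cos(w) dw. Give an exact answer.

1/64

Let u = sin(w), so du = cos(w) dw. When w = 0, u = 0; when w = pi/6, u = 1/2.
The integral becomes ∫ u**3 du from 0 to 1/2, with antiderivative u**4/4.
Back in w: F(w) = sin(w)**4/4.
Then F(pi/6) - F(0) = (1/64) - (0) = 1/64.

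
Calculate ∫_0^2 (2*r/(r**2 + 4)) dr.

Let u = r**2 + 4, so du = 2*r dr. When r = 0, u = 4; when r = 2, u = 8.
The integral becomes ∫ 1/u du from 4 to 8, with antiderivative log(u).
Back in r: F(r) = log(r**2 + 4).
Then F(2) - F(0) = (log(8)) - (log(4)) = log(2).

log(2)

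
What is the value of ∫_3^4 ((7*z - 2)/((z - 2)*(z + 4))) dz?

-5*log(7) + 17*log(2)

Factor the denominator: z**2 + 2*z - 8 = (z + 4)(z - 2).
Partial fractions: (7*z - 2)/((z - 2)*(z + 4)) = 5/(z + 4) + 2/(z - 2).
An antiderivative is F(z) = 2*log(z - 2) + 5*log(z + 4).
Then F(4) - F(3) = (17*log(2)) - (5*log(7)) = -5*log(7) + 17*log(2).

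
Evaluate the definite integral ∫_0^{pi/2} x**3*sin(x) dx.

-6 + 3*pi**2/4

Integrate by parts 3 times (u = x^3, dv = sin(x) dx).
An antiderivative is F(x) = -x**3*cos(x) + 3*x**2*sin(x) + 6*x*cos(x) - 6*sin(x).
Then F(pi/2) - F(0) = (-6 + 3*pi**2/4) - (0) = -6 + 3*pi**2/4.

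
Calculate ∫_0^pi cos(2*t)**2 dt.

Use the identity cos^2(2*t) = (1 + cos(4*t))/2.
An antiderivative is F(t) = t/2 + sin(4*t)/8.
Then F(pi) - F(0) = (pi/2) - (0) = pi/2.

pi/2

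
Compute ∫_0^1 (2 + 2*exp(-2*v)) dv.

An antiderivative is F(v) = 2*v - exp(-2*v).
Then F(1) - F(0) = (2 - exp(-2)) - (-1) = 3 - exp(-2).

3 - exp(-2)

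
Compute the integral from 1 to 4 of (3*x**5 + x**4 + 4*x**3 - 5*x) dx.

12348/5

By the power rule, an antiderivative is F(x) = x**6/2 + x**5/5 + x**4 - 5*x**2/2.
Then F(4) - F(1) = (12344/5) - (-4/5) = 12348/5.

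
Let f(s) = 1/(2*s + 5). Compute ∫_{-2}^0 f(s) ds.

An antiderivative is F(s) = log(2*s + 5)/2.
Then F(0) - F(-2) = (log(5)/2) - (0) = log(5)/2.

log(5)/2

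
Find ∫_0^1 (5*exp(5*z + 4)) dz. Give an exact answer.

-exp(4) + exp(9)

Let u = 5*z + 4, so du = 5 dz. When z = 0, u = 4; when z = 1, u = 9.
The integral becomes ∫ exp(u) du from 4 to 9, with antiderivative exp(u).
Back in z: F(z) = exp(5*z + 4).
Then F(1) - F(0) = (exp(9)) - (exp(4)) = -exp(4) + exp(9).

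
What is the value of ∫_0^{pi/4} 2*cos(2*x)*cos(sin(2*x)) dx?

sin(1)

Let u = sin(2*x), so du = 2*cos(2*x) dx. When x = 0, u = 0; when x = pi/4, u = 1.
The integral becomes ∫ cos(u) du from 0 to 1, with antiderivative sin(u).
Back in x: F(x) = sin(sin(2*x)).
Then F(pi/4) - F(0) = (sin(1)) - (0) = sin(1).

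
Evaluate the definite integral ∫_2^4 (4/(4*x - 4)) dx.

An antiderivative is F(x) = log(4*x - 4).
Then F(4) - F(2) = (log(12)) - (log(4)) = log(3).

log(3)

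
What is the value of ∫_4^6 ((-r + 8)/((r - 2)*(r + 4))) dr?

log(32/25)

Factor the denominator: r**2 + 2*r - 8 = (r + 4)(r - 2).
Partial fractions: (-r + 8)/((r - 2)*(r + 4)) = -2/(r + 4) + 1/(r - 2).
An antiderivative is F(r) = log(r - 2) - 2*log(r + 4).
Then F(6) - F(4) = (-log(25)) - (-log(32)) = log(32/25).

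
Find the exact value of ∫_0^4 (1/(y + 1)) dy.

log(5)

An antiderivative is F(y) = log(y + 1).
Then F(4) - F(0) = (log(5)) - (0) = log(5).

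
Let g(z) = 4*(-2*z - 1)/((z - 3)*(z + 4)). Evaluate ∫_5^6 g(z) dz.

-4*log(5) + 4*log(3)

Factor the denominator: z**2 + z - 12 = (z + 4)(z - 3).
Partial fractions: 4*(-2*z - 1)/((z - 3)*(z + 4)) = -4/(z + 4) - 4/(z - 3).
An antiderivative is F(z) = -4*log(z - 3) - 4*log(z + 4).
Then F(6) - F(5) = (-4*log(5) - 4*log(3) - 4*log(2)) - (-8*log(3) - 4*log(2)) = -4*log(5) + 4*log(3).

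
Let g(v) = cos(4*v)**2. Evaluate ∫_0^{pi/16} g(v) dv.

1/16 + pi/32

Use the identity cos^2(4*v) = (1 + cos(8*v))/2.
An antiderivative is F(v) = v/2 + sin(8*v)/16.
Then F(pi/16) - F(0) = (1/16 + pi/32) - (0) = 1/16 + pi/32.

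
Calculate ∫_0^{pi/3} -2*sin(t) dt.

-1

An antiderivative is F(t) = 2*cos(t).
Then F(pi/3) - F(0) = (1) - (2) = -1.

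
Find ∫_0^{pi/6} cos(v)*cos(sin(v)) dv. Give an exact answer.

sin(1/2)

Let u = sin(v), so du = cos(v) dv. When v = 0, u = 0; when v = pi/6, u = 1/2.
The integral becomes ∫ cos(u) du from 0 to 1/2, with antiderivative sin(u).
Back in v: F(v) = sin(sin(v)).
Then F(pi/6) - F(0) = (sin(1/2)) - (0) = sin(1/2).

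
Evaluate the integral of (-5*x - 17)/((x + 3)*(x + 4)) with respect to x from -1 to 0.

Factor the denominator: x**2 + 7*x + 12 = (x + 4)(x + 3).
Partial fractions: (-5*x - 17)/((x + 3)*(x + 4)) = -3/(x + 4) - 2/(x + 3).
An antiderivative is F(x) = -2*log(x + 3) - 3*log(x + 4).
Then F(0) - F(-1) = (-6*log(2) - 2*log(3)) - (-3*log(3) - 2*log(2)) = log(3/16).

log(3/16)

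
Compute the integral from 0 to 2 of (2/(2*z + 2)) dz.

log(3)

An antiderivative is F(z) = log(2*z + 2).
Then F(2) - F(0) = (log(6)) - (log(2)) = log(3).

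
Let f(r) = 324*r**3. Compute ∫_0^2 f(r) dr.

1296

Let u = 3*r, so du = 3 dr. When r = 0, u = 0; when r = 2, u = 6.
The integral becomes 4·∫ u**3 du from 0 to 6, with antiderivative u**4.
Back in r: F(r) = 81*r**4.
Then F(2) - F(0) = (1296) - (0) = 1296.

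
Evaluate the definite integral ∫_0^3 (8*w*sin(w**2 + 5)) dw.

Let u = w**2 + 5, so du = 2*w dw. When w = 0, u = 5; when w = 3, u = 14.
The integral becomes 4·∫ sin(u) du from 5 to 14, with antiderivative -4*cos(u).
Back in w: F(w) = -4*cos(w**2 + 5).
Then F(3) - F(0) = (-4*cos(14)) - (-4*cos(5)) = -4*cos(14) + 4*cos(5).

-4*cos(14) + 4*cos(5)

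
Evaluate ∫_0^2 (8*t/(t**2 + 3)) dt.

Let u = t**2 + 3, so du = 2*t dt. When t = 0, u = 3; when t = 2, u = 7.
The integral becomes 4·∫ 1/u du from 3 to 7, with antiderivative 4*log(u).
Back in t: F(t) = 4*log(t**2 + 3).
Then F(2) - F(0) = (4*log(7)) - (log(81)) = -4*log(3) + 4*log(7).

-4*log(3) + 4*log(7)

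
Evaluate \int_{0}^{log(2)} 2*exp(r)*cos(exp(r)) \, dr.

-2*sin(1) + 2*sin(2)

Let u = exp(r), so du = exp(r) dr. When r = 0, u = 1; when r = log(2), u = 2.
The integral becomes 2·∫ cos(u) du from 1 to 2, with antiderivative 2*sin(u).
Back in r: F(r) = 2*sin(exp(r)).
Then F(log(2)) - F(0) = (2*sin(2)) - (2*sin(1)) = -2*sin(1) + 2*sin(2).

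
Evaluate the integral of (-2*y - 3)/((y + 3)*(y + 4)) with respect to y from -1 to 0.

Factor the denominator: y**2 + 7*y + 12 = (y + 4)(y + 3).
Partial fractions: (-2*y - 3)/((y + 3)*(y + 4)) = -5/(y + 4) + 3/(y + 3).
An antiderivative is F(y) = 3*log(y + 3) - 5*log(y + 4).
Then F(0) - F(-1) = (-10*log(2) + 3*log(3)) - (-5*log(3) + 3*log(2)) = -13*log(2) + 8*log(3).

-13*log(2) + 8*log(3)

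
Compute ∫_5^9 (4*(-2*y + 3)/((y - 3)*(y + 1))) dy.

-5*log(5) + 2*log(3)

Factor the denominator: y**2 - 2*y - 3 = (y + 1)(y - 3).
Partial fractions: 4*(-2*y + 3)/((y - 3)*(y + 1)) = -5/(y + 1) - 3/(y - 3).
An antiderivative is F(y) = -3*log(y - 3) - 5*log(y + 1).
Then F(9) - F(5) = (-5*log(5) - 8*log(2) - 3*log(3)) - (-8*log(2) - 5*log(3)) = -5*log(5) + 2*log(3).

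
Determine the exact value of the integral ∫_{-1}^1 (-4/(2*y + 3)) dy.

-log(25)

An antiderivative is F(y) = -2*log(2*y + 3).
Then F(1) - F(-1) = (-log(25)) - (0) = -log(25).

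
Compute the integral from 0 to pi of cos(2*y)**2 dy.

pi/2

Use the identity cos^2(2*y) = (1 + cos(4*y))/2.
An antiderivative is F(y) = y/2 + sin(4*y)/8.
Then F(pi) - F(0) = (pi/2) - (0) = pi/2.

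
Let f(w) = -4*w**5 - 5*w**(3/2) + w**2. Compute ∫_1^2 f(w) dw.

By the power rule, an antiderivative is F(w) = -2*w**6/3 - 2*w**(5/2) + w**3/3.
Then F(2) - F(1) = (-40 - 8*sqrt(2)) - (-7/3) = -113/3 - 8*sqrt(2).

-113/3 - 8*sqrt(2)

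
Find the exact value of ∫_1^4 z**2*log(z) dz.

Integrate by parts once (u = ln z, dv = z**2 dz).
An antiderivative is F(z) = z**3*(3*log(z) - 1)/9.
Then F(4) - F(1) = (-64/9 + 128*log(2)/3) - (-1/9) = -7 + 128*log(2)/3.

-7 + 128*log(2)/3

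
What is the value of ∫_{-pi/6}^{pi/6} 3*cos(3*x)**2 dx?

Use the identity cos^2(3*x) = (1 + cos(6*x))/2.
An antiderivative is F(x) = 3*x/2 + sin(6*x)/4.
Then F(pi/6) - F(-pi/6) = (pi/4) - (-pi/4) = pi/2.

pi/2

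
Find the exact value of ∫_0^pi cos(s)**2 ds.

pi/2

Use the identity cos^2(s) = (1 + cos(2*s))/2.
An antiderivative is F(s) = s/2 + sin(2*s)/4.
Then F(pi) - F(0) = (pi/2) - (0) = pi/2.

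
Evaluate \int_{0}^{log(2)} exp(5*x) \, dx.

31/5

Let u = exp(x), so du = exp(x) dx. When x = 0, u = 1; when x = log(2), u = 2.
The integral becomes ∫ u**4 du from 1 to 2, with antiderivative u**5/5.
Back in x: F(x) = exp(5*x)/5.
Then F(log(2)) - F(0) = (32/5) - (1/5) = 31/5.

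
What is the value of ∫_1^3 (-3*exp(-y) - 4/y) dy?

An antiderivative is F(y) = -4*log(y) + 3*exp(-y).
Then F(3) - F(1) = (-4*log(3) + 3*exp(-3)) - (3*exp(-1)) = -4*log(3) - 3*exp(-1) + 3*exp(-3).

-4*log(3) - 3*exp(-1) + 3*exp(-3)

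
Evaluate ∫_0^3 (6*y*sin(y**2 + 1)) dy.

Let u = y**2 + 1, so du = 2*y dy. When y = 0, u = 1; when y = 3, u = 10.
The integral becomes 3·∫ sin(u) du from 1 to 10, with antiderivative -3*cos(u).
Back in y: F(y) = -3*cos(y**2 + 1).
Then F(3) - F(0) = (-3*cos(10)) - (-3*cos(1)) = 3*cos(1) - 3*cos(10).

3*cos(1) - 3*cos(10)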